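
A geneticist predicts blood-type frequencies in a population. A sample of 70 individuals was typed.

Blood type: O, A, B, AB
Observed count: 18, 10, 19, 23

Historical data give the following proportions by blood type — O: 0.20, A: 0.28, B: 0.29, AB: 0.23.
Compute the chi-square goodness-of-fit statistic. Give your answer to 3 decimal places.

8.885

Expected counts E_i = n·p_i: 70×0.20 = 14, 70×0.28 = 19.6, 70×0.29 = 20.3, 70×0.23 = 16.1.
O: (18 − 14)²/14 = 16/14 = 1.1429
A: (10 − 19.6)²/19.6 = 92.16/19.6 = 4.7020
B: (19 − 20.3)²/20.3 = 1.69/20.3 = 0.0833
AB: (23 − 16.1)²/16.1 = 47.61/16.1 = 2.9571
Sum = 8.885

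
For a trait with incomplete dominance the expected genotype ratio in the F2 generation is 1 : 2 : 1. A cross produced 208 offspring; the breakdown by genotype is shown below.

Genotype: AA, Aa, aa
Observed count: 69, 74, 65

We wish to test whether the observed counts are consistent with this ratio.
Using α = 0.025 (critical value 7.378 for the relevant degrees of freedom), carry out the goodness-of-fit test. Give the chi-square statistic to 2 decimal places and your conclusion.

Ratio total = 4. Expected counts: 208×1/4 = 52, 208×2/4 = 104, 208×1/4 = 52.
χ² = (69−52)²/52 + (74−104)²/104 + (65−52)²/52
   = 5.558 + 8.654 + 3.250
Sum = 17.46
df = 2. Since 17.46 > 7.378, we reject H₀.

17.46; reject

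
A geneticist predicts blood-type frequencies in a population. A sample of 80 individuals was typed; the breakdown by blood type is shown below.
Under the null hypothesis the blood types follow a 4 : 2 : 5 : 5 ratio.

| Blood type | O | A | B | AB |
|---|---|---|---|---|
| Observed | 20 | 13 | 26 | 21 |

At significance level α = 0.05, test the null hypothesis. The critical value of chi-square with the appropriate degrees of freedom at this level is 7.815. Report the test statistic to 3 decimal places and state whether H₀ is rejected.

1.580; do not reject

Ratio total = 16. Expected counts: 80×4/16 = 20, 80×2/16 = 10, 80×5/16 = 25, 80×5/16 = 25.
χ² = (20−20)²/20 + (13−10)²/10 + (26−25)²/25 + (21−25)²/25
   = 0.0000 + 0.9000 + 0.0400 + 0.6400
Sum = 1.580
df = 3. Since 1.580 < 7.815, we do not reject H₀.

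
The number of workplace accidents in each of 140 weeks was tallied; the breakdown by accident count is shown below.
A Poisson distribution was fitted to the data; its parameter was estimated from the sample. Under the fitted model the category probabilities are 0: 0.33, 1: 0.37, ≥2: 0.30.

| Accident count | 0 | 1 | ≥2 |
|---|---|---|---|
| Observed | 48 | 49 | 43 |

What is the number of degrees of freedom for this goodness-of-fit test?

1

There are k = 3 categories and 1 parameter estimated from the data, so df = 3 − 1 − 1 = 1.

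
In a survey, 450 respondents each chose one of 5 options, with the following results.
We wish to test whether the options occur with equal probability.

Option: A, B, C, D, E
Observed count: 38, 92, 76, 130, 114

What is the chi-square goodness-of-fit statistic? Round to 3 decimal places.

Under H₀ each category has probability 1/5, so each expected count is 450/5 = 90.
χ² = (38−90)²/90 + (92−90)²/90 + (76−90)²/90 + (130−90)²/90 + (114−90)²/90
   = 30.0444 + 0.0444 + 2.1778 + 17.7778 + 6.4000
Sum = 56.444

56.444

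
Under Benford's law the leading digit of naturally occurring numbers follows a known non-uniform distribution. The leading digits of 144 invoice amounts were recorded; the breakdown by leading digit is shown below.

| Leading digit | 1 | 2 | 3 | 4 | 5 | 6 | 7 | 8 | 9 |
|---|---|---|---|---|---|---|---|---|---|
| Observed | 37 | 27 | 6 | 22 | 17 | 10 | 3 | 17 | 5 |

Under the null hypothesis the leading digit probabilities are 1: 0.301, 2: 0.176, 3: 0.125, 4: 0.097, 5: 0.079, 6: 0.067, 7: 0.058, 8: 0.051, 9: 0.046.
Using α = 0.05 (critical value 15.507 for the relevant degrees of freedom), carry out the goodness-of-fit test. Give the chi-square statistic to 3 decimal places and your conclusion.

32.972; reject

Expected counts E_i = n·p_i: 144×0.301 = 43.344, 144×0.176 = 25.344, 144×0.125 = 18, 144×0.097 = 13.968, 144×0.079 = 11.376, 144×0.067 = 9.648, 144×0.058 = 8.352, 144×0.051 = 7.344, 144×0.046 = 6.624.
cat         O        E   (O−E)²/E
1          37   43.344     0.9285
2          27   25.344     0.1082
3           6       18     8.0000
4          22   13.968     4.6186
5          17   11.376     2.7804
6          10    9.648     0.0128
7           3    8.352     3.4296
8          17    7.344    12.6959
9           5    6.624     0.3982
Sum = 32.972
df = 8. Since 32.972 > 15.507, we reject H₀.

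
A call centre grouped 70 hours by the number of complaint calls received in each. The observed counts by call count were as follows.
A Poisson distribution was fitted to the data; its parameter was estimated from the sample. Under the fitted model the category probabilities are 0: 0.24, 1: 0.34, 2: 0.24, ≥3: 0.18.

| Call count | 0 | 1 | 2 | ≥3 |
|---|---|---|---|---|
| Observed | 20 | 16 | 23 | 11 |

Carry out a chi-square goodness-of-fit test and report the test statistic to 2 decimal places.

5.66

Expected counts E_i = n·p_i: 70×0.24 = 16.8, 70×0.34 = 23.8, 70×0.24 = 16.8, 70×0.18 = 12.6.
cat         O        E   (O−E)²/E
0          20     16.8      0.610
1          16     23.8      2.556
2          23     16.8      2.288
≥3         11     12.6      0.203
Sum = 5.66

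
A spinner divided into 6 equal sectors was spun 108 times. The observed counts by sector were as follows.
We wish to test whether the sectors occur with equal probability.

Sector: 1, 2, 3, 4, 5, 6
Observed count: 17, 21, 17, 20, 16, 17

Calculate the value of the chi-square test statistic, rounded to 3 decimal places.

Under H₀ each category has probability 1/6, so each expected count is 108/6 = 18.
cat         O        E   (O−E)²/E
1          17       18     0.0556
2          21       18     0.5000
3          17       18     0.0556
4          20       18     0.2222
5          16       18     0.2222
6          17       18     0.0556
Sum = 1.111

1.111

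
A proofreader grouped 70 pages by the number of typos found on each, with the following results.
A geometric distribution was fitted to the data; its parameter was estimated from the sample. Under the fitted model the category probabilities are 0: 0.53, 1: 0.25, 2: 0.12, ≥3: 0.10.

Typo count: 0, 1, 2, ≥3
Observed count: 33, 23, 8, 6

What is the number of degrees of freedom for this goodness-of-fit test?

There are k = 4 categories and 1 parameter estimated from the data, so df = 4 − 1 − 1 = 2.

2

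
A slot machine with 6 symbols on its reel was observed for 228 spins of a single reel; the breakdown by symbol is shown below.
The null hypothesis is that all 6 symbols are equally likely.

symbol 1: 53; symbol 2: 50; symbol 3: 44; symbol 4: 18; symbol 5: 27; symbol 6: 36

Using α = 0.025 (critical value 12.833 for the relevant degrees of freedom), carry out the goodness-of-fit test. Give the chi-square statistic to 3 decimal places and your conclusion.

Expected count for each of the 6 categories: 228/6 = 38.
χ² = (53−38)²/38 + (50−38)²/38 + (44−38)²/38 + (18−38)²/38 + (27−38)²/38 + (36−38)²/38
   = 5.9211 + 3.7895 + 0.9474 + 10.5263 + 3.1842 + 0.1053
Sum = 24.474
df = 5. Since 24.474 > 12.833, we reject H₀.

24.474; reject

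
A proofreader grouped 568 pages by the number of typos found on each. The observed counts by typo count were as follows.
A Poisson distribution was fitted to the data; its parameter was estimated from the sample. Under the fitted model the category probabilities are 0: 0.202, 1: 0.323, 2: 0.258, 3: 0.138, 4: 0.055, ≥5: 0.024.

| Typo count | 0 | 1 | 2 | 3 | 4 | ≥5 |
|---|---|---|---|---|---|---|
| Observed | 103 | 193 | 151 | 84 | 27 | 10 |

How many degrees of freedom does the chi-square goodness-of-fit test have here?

4

There are k = 6 categories and 1 parameter estimated from the data, so df = 6 − 1 − 1 = 4.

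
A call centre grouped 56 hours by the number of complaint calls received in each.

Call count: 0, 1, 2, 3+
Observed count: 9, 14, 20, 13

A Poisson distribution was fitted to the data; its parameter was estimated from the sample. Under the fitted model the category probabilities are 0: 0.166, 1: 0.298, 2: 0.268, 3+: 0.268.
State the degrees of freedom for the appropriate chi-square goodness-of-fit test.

There are k = 4 categories and 1 parameter estimated from the data, so df = 4 − 1 − 1 = 2.

2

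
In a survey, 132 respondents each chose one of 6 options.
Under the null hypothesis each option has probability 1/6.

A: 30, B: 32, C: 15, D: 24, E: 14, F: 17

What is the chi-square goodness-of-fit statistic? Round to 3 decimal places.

Expected count for each of the 6 categories: 132/6 = 22.
χ² = (30−22)²/22 + (32−22)²/22 + (15−22)²/22 + (24−22)²/22 + (14−22)²/22 + (17−22)²/22
   = 2.9091 + 4.5455 + 2.2273 + 0.1818 + 2.9091 + 1.1364
Sum = 13.909

13.909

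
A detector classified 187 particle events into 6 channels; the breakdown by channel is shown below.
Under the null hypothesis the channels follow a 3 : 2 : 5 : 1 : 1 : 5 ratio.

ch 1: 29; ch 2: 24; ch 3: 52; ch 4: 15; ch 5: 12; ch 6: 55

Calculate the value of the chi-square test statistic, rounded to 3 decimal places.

Ratio total = 17. Expected counts: 187×3/17 = 33, 187×2/17 = 22, 187×5/17 = 55, 187×1/17 = 11, 187×1/17 = 11, 187×5/17 = 55.
cat         O        E   (O−E)²/E
ch 1       29       33     0.4848
ch 2       24       22     0.1818
ch 3       52       55     0.1636
ch 4       15       11     1.4545
ch 5       12       11     0.0909
ch 6       55       55     0.0000
Sum = 2.376

2.376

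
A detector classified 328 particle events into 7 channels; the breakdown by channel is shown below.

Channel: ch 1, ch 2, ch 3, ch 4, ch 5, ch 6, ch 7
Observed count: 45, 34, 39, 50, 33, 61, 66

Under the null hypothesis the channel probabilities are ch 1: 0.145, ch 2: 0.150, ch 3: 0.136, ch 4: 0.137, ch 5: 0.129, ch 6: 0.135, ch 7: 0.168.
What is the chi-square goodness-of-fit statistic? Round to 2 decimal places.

Expected counts E_i = n·p_i: 328×0.145 = 47.56, 328×0.150 = 49.2, 328×0.136 = 44.608, 328×0.137 = 44.936, 328×0.129 = 42.312, 328×0.135 = 44.28, 328×0.168 = 55.104.
ch 1: (45 − 47.56)²/47.56 = 6.5536/47.56 = 0.138
ch 2: (34 − 49.2)²/49.2 = 231.04/49.2 = 4.696
ch 3: (39 − 44.608)²/44.608 = 31.449664/44.608 = 0.705
ch 4: (50 − 44.936)²/44.936 = 25.644096/44.936 = 0.571
ch 5: (33 − 42.312)²/42.312 = 86.713344/42.312 = 2.049
ch 6: (61 − 44.28)²/44.28 = 279.5584/44.28 = 6.313
ch 7: (66 − 55.104)²/55.104 = 118.722816/55.104 = 2.155
Sum = 16.63

16.63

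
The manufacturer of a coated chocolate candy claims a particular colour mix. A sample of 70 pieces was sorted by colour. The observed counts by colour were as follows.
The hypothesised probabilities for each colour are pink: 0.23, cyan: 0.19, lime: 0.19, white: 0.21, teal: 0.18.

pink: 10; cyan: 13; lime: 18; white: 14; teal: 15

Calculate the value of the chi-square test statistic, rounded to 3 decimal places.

Expected counts E_i = n·p_i: 70×0.23 = 16.1, 70×0.19 = 13.3, 70×0.19 = 13.3, 70×0.21 = 14.7, 70×0.18 = 12.6.
cat         O        E   (O−E)²/E
pink       10     16.1     2.3112
cyan       13     13.3     0.0068
lime       18     13.3     1.6609
white      14     14.7     0.0333
teal       15     12.6     0.4571
Sum = 4.469

4.469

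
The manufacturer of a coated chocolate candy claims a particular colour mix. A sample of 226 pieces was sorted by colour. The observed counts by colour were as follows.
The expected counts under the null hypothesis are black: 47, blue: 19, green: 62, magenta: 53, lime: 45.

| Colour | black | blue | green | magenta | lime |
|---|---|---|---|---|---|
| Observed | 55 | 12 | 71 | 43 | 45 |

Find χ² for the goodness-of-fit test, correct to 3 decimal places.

black: (55 − 47)²/47 = 64/47 = 1.3617
blue: (12 − 19)²/19 = 49/19 = 2.5789
green: (71 − 62)²/62 = 81/62 = 1.3065
magenta: (43 − 53)²/53 = 100/53 = 1.8868
lime: (45 − 45)²/45 = 0/45 = 0.0000
Sum = 7.134

7.134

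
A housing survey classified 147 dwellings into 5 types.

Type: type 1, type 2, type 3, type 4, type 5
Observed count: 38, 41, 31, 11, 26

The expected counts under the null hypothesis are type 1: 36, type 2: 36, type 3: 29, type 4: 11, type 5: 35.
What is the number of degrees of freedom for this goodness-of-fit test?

There are k = 5 categories and no parameters were estimated from the data, so df = 5 − 1 = 4.

4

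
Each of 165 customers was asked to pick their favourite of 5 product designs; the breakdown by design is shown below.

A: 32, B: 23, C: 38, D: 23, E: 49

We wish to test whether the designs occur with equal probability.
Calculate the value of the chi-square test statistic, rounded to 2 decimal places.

Under H₀ each category has probability 1/5, so each expected count is 165/5 = 33.
A: (32 − 33)²/33 = 1/33 = 0.030
B: (23 − 33)²/33 = 100/33 = 3.030
C: (38 − 33)²/33 = 25/33 = 0.758
D: (23 − 33)²/33 = 100/33 = 3.030
E: (49 − 33)²/33 = 256/33 = 7.758
Sum = 14.61

14.61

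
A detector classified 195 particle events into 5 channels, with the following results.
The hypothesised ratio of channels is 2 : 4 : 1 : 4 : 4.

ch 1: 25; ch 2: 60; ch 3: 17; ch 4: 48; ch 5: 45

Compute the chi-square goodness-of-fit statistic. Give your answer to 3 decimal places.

3.750

Ratio total = 15. Expected counts: 195×2/15 = 26, 195×4/15 = 52, 195×1/15 = 13, 195×4/15 = 52, 195×4/15 = 52.
χ² = (25−26)²/26 + (60−52)²/52 + (17−13)²/13 + (48−52)²/52 + (45−52)²/52
   = 0.0385 + 1.2308 + 1.2308 + 0.3077 + 0.9423
Sum = 3.750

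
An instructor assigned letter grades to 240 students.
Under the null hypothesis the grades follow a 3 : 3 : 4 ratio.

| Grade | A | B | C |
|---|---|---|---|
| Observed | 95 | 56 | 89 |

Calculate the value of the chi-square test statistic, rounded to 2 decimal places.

Ratio total = 10. Expected counts: 240×3/10 = 72, 240×3/10 = 72, 240×4/10 = 96.
A: (95 − 72)²/72 = 529/72 = 7.347
B: (56 − 72)²/72 = 256/72 = 3.556
C: (89 − 96)²/96 = 49/96 = 0.510
Sum = 11.41

11.41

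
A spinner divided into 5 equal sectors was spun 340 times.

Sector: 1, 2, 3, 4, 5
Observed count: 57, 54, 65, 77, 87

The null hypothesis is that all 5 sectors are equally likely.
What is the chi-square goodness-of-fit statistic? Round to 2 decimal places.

11.29

Expected count for each of the 5 categories: 340/5 = 68.
1: (57 − 68)²/68 = 121/68 = 1.779
2: (54 − 68)²/68 = 196/68 = 2.882
3: (65 − 68)²/68 = 9/68 = 0.132
4: (77 − 68)²/68 = 81/68 = 1.191
5: (87 − 68)²/68 = 361/68 = 5.309
Sum = 11.29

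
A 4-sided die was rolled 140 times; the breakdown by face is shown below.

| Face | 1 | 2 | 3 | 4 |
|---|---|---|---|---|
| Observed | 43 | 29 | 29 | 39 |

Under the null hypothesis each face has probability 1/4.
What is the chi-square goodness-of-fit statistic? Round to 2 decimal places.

Under H₀ each category has probability 1/4, so each expected count is 140/4 = 35.
1: (43 − 35)²/35 = 64/35 = 1.829
2: (29 − 35)²/35 = 36/35 = 1.029
3: (29 − 35)²/35 = 36/35 = 1.029
4: (39 − 35)²/35 = 16/35 = 0.457
Sum = 4.34

4.34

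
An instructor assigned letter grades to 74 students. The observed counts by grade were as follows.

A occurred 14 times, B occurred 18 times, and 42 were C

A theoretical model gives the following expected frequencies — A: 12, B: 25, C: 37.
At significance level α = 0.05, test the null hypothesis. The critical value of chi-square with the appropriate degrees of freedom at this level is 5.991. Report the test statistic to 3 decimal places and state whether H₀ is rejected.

A: (14 − 12)²/12 = 4/12 = 0.3333
B: (18 − 25)²/25 = 49/25 = 1.9600
C: (42 − 37)²/37 = 25/37 = 0.6757
Sum = 2.969
df = 2. Since 2.969 < 5.991, we do not reject H₀.

2.969; do not reject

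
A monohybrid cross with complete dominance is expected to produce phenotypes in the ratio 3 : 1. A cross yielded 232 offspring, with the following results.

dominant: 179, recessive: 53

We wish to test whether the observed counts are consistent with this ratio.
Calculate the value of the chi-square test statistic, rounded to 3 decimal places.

Ratio total = 4. Expected counts: 232×3/4 = 174, 232×1/4 = 58.
dominant: (179 − 174)²/174 = 25/174 = 0.1437
recessive: (53 − 58)²/58 = 25/58 = 0.4310
Sum = 0.575

0.575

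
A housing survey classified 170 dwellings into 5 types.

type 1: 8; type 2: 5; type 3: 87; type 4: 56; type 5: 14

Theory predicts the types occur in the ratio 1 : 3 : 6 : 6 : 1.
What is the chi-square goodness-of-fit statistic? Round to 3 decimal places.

35.250

Ratio total = 17. Expected counts: 170×1/17 = 10, 170×3/17 = 30, 170×6/17 = 60, 170×6/17 = 60, 170×1/17 = 10.
type 1: (8 − 10)²/10 = 4/10 = 0.4000
type 2: (5 − 30)²/30 = 625/30 = 20.8333
type 3: (87 − 60)²/60 = 729/60 = 12.1500
type 4: (56 − 60)²/60 = 16/60 = 0.2667
type 5: (14 − 10)²/10 = 16/10 = 1.6000
Sum = 35.250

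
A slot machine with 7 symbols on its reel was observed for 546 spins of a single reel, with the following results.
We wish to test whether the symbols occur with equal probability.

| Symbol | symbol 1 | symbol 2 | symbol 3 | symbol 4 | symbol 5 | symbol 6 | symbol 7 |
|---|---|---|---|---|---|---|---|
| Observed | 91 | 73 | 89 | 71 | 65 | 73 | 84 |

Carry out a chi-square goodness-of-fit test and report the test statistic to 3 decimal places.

Expected count for each of the 7 categories: 546/7 = 78.
symbol 1: (91 − 78)²/78 = 169/78 = 2.1667
symbol 2: (73 − 78)²/78 = 25/78 = 0.3205
symbol 3: (89 − 78)²/78 = 121/78 = 1.5513
symbol 4: (71 − 78)²/78 = 49/78 = 0.6282
symbol 5: (65 − 78)²/78 = 169/78 = 2.1667
symbol 6: (73 − 78)²/78 = 25/78 = 0.3205
symbol 7: (84 − 78)²/78 = 36/78 = 0.4615
Sum = 7.615

7.615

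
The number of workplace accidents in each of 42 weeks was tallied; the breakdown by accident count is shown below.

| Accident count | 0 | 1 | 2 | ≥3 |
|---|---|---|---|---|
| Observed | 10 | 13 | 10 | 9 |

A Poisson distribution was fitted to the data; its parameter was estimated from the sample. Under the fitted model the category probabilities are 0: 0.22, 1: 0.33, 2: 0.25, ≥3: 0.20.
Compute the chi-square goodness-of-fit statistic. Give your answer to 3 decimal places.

Expected counts E_i = n·p_i: 42×0.22 = 9.24, 42×0.33 = 13.86, 42×0.25 = 10.5, 42×0.20 = 8.4.
cat         O        E   (O−E)²/E
0          10     9.24     0.0625
1          13    13.86     0.0534
2          10     10.5     0.0238
≥3          9      8.4     0.0429
Sum = 0.183

0.183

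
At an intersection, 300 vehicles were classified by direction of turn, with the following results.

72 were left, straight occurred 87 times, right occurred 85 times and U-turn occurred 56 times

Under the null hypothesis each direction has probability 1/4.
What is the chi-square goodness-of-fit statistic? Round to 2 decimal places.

8.19

Under H₀ each category has probability 1/4, so each expected count is 300/4 = 75.
cat           O        E   (O−E)²/E
left         72       75      0.120
straight     87       75      1.920
right        85       75      1.333
U-turn       56       75      4.813
Sum = 8.19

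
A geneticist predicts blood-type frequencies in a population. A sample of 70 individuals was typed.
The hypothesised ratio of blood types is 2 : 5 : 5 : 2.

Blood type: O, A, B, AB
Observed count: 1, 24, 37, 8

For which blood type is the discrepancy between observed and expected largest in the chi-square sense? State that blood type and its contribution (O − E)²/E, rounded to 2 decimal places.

O, 8.10

Ratio total = 14. Expected counts: 70×2/14 = 10, 70×5/14 = 25, 70×5/14 = 25, 70×2/14 = 10.
O: (1 − 10)²/10 = 81/10 = 8.100
A: (24 − 25)²/25 = 1/25 = 0.040
B: (37 − 25)²/25 = 144/25 = 5.760
AB: (8 − 10)²/10 = 4/10 = 0.400
The largest term is for O: 8.10.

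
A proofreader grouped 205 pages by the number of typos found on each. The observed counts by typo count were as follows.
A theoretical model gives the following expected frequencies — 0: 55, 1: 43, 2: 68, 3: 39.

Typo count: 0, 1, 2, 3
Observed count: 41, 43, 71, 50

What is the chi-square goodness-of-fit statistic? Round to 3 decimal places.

6.799

0: (41 − 55)²/55 = 196/55 = 3.5636
1: (43 − 43)²/43 = 0/43 = 0.0000
2: (71 − 68)²/68 = 9/68 = 0.1324
3: (50 − 39)²/39 = 121/39 = 3.1026
Sum = 6.799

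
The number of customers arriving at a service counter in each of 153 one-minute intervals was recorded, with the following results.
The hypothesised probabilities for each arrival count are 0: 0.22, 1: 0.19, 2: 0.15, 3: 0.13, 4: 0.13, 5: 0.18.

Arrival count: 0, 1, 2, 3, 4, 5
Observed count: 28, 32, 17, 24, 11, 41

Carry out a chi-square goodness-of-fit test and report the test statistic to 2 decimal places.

14.19

Expected counts E_i = n·p_i: 153×0.22 = 33.66, 153×0.19 = 29.07, 153×0.15 = 22.95, 153×0.13 = 19.89, 153×0.13 = 19.89, 153×0.18 = 27.54.
χ² = (28−33.66)²/33.66 + (32−29.07)²/29.07 + (17−22.95)²/22.95 + (24−19.89)²/19.89 + (11−19.89)²/19.89 + (41−27.54)²/27.54
   = 0.952 + 0.295 + 1.543 + 0.849 + 3.973 + 6.578
Sum = 14.19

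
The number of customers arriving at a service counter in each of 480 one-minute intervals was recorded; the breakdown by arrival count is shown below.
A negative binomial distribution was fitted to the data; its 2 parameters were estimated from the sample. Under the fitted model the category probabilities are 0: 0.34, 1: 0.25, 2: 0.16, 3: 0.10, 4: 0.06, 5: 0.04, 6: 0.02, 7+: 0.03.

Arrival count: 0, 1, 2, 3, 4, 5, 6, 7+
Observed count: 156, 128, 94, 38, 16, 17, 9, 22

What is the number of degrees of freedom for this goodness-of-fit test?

There are k = 8 categories and 2 parameters estimated from the data, so df = 8 − 1 − 2 = 5.

5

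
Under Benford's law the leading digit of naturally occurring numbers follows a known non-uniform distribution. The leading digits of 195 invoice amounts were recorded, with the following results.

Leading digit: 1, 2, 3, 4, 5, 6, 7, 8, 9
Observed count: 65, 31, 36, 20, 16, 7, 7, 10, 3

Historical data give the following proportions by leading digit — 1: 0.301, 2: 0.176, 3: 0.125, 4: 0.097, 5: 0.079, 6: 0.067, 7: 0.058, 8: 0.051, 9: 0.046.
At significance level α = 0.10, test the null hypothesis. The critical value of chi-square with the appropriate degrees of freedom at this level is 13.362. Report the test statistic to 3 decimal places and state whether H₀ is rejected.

15.059; reject

Expected counts E_i = n·p_i: 195×0.301 = 58.695, 195×0.176 = 34.32, 195×0.125 = 24.375, 195×0.097 = 18.915, 195×0.079 = 15.405, 195×0.067 = 13.065, 195×0.058 = 11.31, 195×0.051 = 9.945, 195×0.046 = 8.97.
cat         O        E   (O−E)²/E
1          65   58.695     0.6773
2          31    34.32     0.3212
3          36   24.375     5.5442
4          20   18.915     0.0622
5          16   15.405     0.0230
6           7   13.065     2.8155
7           7    11.31     1.6424
8          10    9.945     0.0003
9           3     8.97     3.9733
Sum = 15.059
df = 8. Since 15.059 > 13.362, we reject H₀.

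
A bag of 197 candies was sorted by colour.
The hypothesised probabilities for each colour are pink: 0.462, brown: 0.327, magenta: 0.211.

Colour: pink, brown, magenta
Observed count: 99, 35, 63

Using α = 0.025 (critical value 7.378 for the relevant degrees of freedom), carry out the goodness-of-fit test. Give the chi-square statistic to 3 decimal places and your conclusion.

25.187; reject

Expected counts E_i = n·p_i: 197×0.462 = 91.014, 197×0.327 = 64.419, 197×0.211 = 41.567.
pink: (99 − 91.014)²/91.014 = 63.776196/91.014 = 0.7007
brown: (35 − 64.419)²/64.419 = 865.477561/64.419 = 13.4351
magenta: (63 − 41.567)²/41.567 = 459.373489/41.567 = 11.0514
Sum = 25.187
df = 2. Since 25.187 > 7.378, we reject H₀.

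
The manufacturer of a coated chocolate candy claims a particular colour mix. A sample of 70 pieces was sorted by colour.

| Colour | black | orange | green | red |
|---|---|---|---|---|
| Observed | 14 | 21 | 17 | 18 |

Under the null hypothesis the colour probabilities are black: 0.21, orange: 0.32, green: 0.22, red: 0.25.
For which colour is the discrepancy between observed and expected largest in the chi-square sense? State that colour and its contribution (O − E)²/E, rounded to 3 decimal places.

Expected counts E_i = n·p_i: 70×0.21 = 14.7, 70×0.32 = 22.4, 70×0.22 = 15.4, 70×0.25 = 17.5.
cat         O        E   (O−E)²/E
black      14     14.7     0.0333
orange     21     22.4     0.0875
green      17     15.4     0.1662
red        18     17.5     0.0143
The largest term is for green: 0.166.

green, 0.166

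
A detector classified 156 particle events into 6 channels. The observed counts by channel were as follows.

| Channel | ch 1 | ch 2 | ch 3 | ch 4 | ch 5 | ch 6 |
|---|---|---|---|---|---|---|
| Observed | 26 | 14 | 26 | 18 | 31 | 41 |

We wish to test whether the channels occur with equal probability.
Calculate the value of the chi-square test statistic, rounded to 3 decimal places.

Under H₀ each category has probability 1/6, so each expected count is 156/6 = 26.
χ² = (26−26)²/26 + (14−26)²/26 + (26−26)²/26 + (18−26)²/26 + (31−26)²/26 + (41−26)²/26
   = 0.0000 + 5.5385 + 0.0000 + 2.4615 + 0.9615 + 8.6538
Sum = 17.615

17.615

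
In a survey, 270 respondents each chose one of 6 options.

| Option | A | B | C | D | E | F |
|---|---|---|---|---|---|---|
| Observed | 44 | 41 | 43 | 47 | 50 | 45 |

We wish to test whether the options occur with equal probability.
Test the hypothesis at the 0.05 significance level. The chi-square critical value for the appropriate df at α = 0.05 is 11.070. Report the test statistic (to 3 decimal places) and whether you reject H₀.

Under H₀ each category has probability 1/6, so each expected count is 270/6 = 45.
A: (44 − 45)²/45 = 1/45 = 0.0222
B: (41 − 45)²/45 = 16/45 = 0.3556
C: (43 − 45)²/45 = 4/45 = 0.0889
D: (47 − 45)²/45 = 4/45 = 0.0889
E: (50 − 45)²/45 = 25/45 = 0.5556
F: (45 − 45)²/45 = 0/45 = 0.0000
Sum = 1.111
df = 5. Since 1.111 < 11.070, we do not reject H₀.

1.111; do not reject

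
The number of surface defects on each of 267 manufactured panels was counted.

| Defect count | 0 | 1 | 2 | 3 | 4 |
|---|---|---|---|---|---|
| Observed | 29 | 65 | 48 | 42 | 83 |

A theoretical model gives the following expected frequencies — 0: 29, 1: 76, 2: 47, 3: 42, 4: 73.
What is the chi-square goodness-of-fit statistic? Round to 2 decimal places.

2.98

0: (29 − 29)²/29 = 0/29 = 0.000
1: (65 − 76)²/76 = 121/76 = 1.592
2: (48 − 47)²/47 = 1/47 = 0.021
3: (42 − 42)²/42 = 0/42 = 0.000
4: (83 − 73)²/73 = 100/73 = 1.370
Sum = 2.98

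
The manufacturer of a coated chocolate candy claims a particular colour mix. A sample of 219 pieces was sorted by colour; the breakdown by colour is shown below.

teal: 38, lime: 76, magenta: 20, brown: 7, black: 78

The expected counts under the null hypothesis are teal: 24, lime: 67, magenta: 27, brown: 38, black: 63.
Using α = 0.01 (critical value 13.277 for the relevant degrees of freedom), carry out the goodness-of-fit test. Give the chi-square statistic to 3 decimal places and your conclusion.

cat          O        E   (O−E)²/E
teal        38       24     8.1667
lime        76       67     1.2090
magenta     20       27     1.8148
brown        7       38    25.2895
black       78       63     3.5714
Sum = 40.051
df = 4. Since 40.051 > 13.277, we reject H₀.

40.051; reject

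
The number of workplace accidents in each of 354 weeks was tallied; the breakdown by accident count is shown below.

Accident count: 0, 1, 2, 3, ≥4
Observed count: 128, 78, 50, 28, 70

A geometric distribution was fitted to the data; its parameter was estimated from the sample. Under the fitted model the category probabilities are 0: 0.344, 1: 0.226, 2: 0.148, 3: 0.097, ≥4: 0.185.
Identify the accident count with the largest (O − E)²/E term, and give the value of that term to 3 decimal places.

3, 1.170

Expected counts E_i = n·p_i: 354×0.344 = 121.776, 354×0.226 = 80.004, 354×0.148 = 52.392, 354×0.097 = 34.338, 354×0.185 = 65.49.
χ² = (128−121.776)²/121.776 + (78−80.004)²/80.004 + (50−52.392)²/52.392 + (28−34.338)²/34.338 + (70−65.49)²/65.49
   = 0.3181 + 0.0502 + 0.1092 + 1.1698 + 0.3106
The largest term is for 3: 1.170.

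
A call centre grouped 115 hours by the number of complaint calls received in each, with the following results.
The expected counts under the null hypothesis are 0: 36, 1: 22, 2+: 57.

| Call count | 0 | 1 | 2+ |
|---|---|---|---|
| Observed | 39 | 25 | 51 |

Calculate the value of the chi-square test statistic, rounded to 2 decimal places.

χ² = (39−36)²/36 + (25−22)²/22 + (51−57)²/57
   = 0.250 + 0.409 + 0.632
Sum = 1.29

1.29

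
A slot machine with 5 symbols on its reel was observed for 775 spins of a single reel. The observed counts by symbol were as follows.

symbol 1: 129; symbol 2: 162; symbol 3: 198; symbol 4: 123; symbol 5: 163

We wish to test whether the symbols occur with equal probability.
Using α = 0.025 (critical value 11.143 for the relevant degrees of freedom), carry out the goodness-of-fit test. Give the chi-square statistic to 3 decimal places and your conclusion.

23.626; reject

Expected count for each of the 5 categories: 775/5 = 155.
symbol 1: (129 − 155)²/155 = 676/155 = 4.3613
symbol 2: (162 − 155)²/155 = 49/155 = 0.3161
symbol 3: (198 − 155)²/155 = 1849/155 = 11.9290
symbol 4: (123 − 155)²/155 = 1024/155 = 6.6065
symbol 5: (163 − 155)²/155 = 64/155 = 0.4129
Sum = 23.626
df = 4. Since 23.626 > 11.143, we reject H₀.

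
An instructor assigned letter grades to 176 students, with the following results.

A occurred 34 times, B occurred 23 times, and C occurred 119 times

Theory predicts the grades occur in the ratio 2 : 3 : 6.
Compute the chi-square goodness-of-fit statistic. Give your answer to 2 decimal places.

Ratio total = 11. Expected counts: 176×2/11 = 32, 176×3/11 = 48, 176×6/11 = 96.
A: (34 − 32)²/32 = 4/32 = 0.125
B: (23 − 48)²/48 = 625/48 = 13.021
C: (119 − 96)²/96 = 529/96 = 5.510
Sum = 18.66

18.66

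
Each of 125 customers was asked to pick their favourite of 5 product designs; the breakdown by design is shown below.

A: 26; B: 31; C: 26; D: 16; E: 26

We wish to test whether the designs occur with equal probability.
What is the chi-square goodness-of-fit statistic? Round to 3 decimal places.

Under H₀ each category has probability 1/5, so each expected count is 125/5 = 25.
A: (26 − 25)²/25 = 1/25 = 0.0400
B: (31 − 25)²/25 = 36/25 = 1.4400
C: (26 − 25)²/25 = 1/25 = 0.0400
D: (16 − 25)²/25 = 81/25 = 3.2400
E: (26 − 25)²/25 = 1/25 = 0.0400
Sum = 4.800

4.800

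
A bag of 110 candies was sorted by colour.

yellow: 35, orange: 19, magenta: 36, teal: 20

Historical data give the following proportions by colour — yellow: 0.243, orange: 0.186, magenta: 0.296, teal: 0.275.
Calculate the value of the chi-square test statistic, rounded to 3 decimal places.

Expected counts E_i = n·p_i: 110×0.243 = 26.73, 110×0.186 = 20.46, 110×0.296 = 32.56, 110×0.275 = 30.25.
cat          O        E   (O−E)²/E
yellow      35    26.73     2.5587
orange      19    20.46     0.1042
magenta     36    32.56     0.3634
teal        20    30.25     3.4731
Sum = 6.499

6.499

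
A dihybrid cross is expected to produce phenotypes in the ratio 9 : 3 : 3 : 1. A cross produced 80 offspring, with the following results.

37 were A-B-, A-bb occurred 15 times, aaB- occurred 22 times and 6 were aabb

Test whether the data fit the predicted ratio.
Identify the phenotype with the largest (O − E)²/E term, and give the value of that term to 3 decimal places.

aaB-, 3.267

Ratio total = 16. Expected counts: 80×9/16 = 45, 80×3/16 = 15, 80×3/16 = 15, 80×1/16 = 5.
cat         O        E   (O−E)²/E
A-B-       37       45     1.4222
A-bb       15       15     0.0000
aaB-       22       15     3.2667
aabb        6        5     0.2000
The largest term is for aaB-: 3.267.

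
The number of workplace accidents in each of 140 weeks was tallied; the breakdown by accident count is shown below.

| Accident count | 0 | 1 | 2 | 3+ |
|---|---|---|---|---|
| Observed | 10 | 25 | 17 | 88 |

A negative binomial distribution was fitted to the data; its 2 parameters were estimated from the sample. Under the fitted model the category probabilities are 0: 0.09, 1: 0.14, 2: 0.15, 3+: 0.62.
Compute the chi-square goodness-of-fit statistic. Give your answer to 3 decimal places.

Expected counts E_i = n·p_i: 140×0.09 = 12.6, 140×0.14 = 19.6, 140×0.15 = 21, 140×0.62 = 86.8.
0: (10 − 12.6)²/12.6 = 6.76/12.6 = 0.5365
1: (25 − 19.6)²/19.6 = 29.16/19.6 = 1.4878
2: (17 − 21)²/21 = 16/21 = 0.7619
3+: (88 − 86.8)²/86.8 = 1.44/86.8 = 0.0166
Sum = 2.803

2.803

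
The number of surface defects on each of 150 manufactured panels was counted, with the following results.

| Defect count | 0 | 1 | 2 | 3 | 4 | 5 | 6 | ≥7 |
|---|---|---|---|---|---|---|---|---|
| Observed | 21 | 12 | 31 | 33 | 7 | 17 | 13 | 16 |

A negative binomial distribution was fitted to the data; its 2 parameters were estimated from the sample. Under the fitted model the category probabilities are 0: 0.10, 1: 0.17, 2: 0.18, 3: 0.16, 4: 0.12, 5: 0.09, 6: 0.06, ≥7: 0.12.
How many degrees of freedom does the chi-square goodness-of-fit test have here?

5

There are k = 8 categories and 2 parameters estimated from the data, so df = 8 − 1 − 2 = 5.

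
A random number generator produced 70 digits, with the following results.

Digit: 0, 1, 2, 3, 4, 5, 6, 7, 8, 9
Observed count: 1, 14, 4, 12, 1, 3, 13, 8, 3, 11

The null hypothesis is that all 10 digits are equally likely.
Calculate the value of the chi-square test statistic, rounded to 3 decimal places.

Expected count for each of the 10 categories: 70/10 = 7.
χ² = (1−7)²/7 + (14−7)²/7 + (4−7)²/7 + (12−7)²/7 + (1−7)²/7 + (3−7)²/7 + (13−7)²/7 + (8−7)²/7 + (3−7)²/7 + (11−7)²/7
   = 5.1429 + 7.0000 + 1.2857 + 3.5714 + 5.1429 + 2.2857 + 5.1429 + 0.1429 + 2.2857 + 2.2857
Sum = 34.286

34.286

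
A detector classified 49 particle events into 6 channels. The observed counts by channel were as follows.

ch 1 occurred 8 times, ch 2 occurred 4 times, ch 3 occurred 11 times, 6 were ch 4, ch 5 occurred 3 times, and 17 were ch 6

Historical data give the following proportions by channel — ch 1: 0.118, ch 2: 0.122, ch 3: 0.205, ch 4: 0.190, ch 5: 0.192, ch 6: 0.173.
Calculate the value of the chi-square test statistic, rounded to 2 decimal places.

15.71

Expected counts E_i = n·p_i: 49×0.118 = 5.782, 49×0.122 = 5.978, 49×0.205 = 10.045, 49×0.190 = 9.31, 49×0.192 = 9.408, 49×0.173 = 8.477.
χ² = (8−5.782)²/5.782 + (4−5.978)²/5.978 + (11−10.045)²/10.045 + (6−9.31)²/9.31 + (3−9.408)²/9.408 + (17−8.477)²/8.477
   = 0.851 + 0.654 + 0.091 + 1.177 + 4.365 + 8.569
Sum = 15.71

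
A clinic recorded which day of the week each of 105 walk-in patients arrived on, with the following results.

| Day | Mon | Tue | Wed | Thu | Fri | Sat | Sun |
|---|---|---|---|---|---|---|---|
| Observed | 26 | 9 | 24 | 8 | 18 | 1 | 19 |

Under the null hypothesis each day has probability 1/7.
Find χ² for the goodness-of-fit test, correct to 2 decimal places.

33.87

Expected count for each of the 7 categories: 105/7 = 15.
cat         O        E   (O−E)²/E
Mon        26       15      8.067
Tue         9       15      2.400
Wed        24       15      5.400
Thu         8       15      3.267
Fri        18       15      0.600
Sat         1       15     13.067
Sun        19       15      1.067
Sum = 33.87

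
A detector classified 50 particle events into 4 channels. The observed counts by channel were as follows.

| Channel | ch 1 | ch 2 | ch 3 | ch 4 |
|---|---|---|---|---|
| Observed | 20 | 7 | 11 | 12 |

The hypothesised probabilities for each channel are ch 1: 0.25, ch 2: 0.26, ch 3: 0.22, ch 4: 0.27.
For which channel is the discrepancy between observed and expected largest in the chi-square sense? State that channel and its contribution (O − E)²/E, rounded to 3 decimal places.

Expected counts E_i = n·p_i: 50×0.25 = 12.5, 50×0.26 = 13, 50×0.22 = 11, 50×0.27 = 13.5.
χ² = (20−12.5)²/12.5 + (7−13)²/13 + (11−11)²/11 + (12−13.5)²/13.5
   = 4.5000 + 2.7692 + 0.0000 + 0.1667
The largest term is for ch 1: 4.500.

ch 1, 4.500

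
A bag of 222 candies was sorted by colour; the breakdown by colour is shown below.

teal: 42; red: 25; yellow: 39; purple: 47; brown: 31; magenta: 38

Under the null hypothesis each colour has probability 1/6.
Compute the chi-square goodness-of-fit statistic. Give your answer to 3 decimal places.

8.378

Under H₀ each category has probability 1/6, so each expected count is 222/6 = 37.
cat          O        E   (O−E)²/E
teal        42       37     0.6757
red         25       37     3.8919
yellow      39       37     0.1081
purple      47       37     2.7027
brown       31       37     0.9730
magenta     38       37     0.0270
Sum = 8.378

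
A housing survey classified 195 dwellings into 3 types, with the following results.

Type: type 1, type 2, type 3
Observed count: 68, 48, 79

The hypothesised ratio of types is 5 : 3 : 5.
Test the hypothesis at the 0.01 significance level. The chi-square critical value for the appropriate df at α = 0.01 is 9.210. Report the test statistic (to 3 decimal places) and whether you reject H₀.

1.067; do not reject

Ratio total = 13. Expected counts: 195×5/13 = 75, 195×3/13 = 45, 195×5/13 = 75.
type 1: (68 − 75)²/75 = 49/75 = 0.6533
type 2: (48 − 45)²/45 = 9/45 = 0.2000
type 3: (79 − 75)²/75 = 16/75 = 0.2133
Sum = 1.067
df = 2. Since 1.067 < 9.210, we do not reject H₀.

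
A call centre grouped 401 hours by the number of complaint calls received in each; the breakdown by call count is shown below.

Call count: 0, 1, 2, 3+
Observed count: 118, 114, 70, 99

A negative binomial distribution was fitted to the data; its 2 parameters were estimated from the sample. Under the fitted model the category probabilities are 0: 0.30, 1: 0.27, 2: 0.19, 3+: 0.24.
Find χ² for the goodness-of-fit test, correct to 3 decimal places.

Expected counts E_i = n·p_i: 401×0.30 = 120.3, 401×0.27 = 108.27, 401×0.19 = 76.19, 401×0.24 = 96.24.
χ² = (118−120.3)²/120.3 + (114−108.27)²/108.27 + (70−76.19)²/76.19 + (99−96.24)²/96.24
   = 0.0440 + 0.3033 + 0.5029 + 0.0792
Sum = 0.929

0.929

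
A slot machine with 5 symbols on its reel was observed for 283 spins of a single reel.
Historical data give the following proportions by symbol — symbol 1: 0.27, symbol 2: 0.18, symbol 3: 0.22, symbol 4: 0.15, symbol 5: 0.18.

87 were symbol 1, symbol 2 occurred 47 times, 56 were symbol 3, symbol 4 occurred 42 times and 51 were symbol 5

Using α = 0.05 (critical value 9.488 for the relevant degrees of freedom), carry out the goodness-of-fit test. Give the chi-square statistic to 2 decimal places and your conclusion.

Expected counts E_i = n·p_i: 283×0.27 = 76.41, 283×0.18 = 50.94, 283×0.22 = 62.26, 283×0.15 = 42.45, 283×0.18 = 50.94.
χ² = (87−76.41)²/76.41 + (47−50.94)²/50.94 + (56−62.26)²/62.26 + (42−42.45)²/42.45 + (51−50.94)²/50.94
   = 1.468 + 0.305 + 0.629 + 0.005 + 0.000
Sum = 2.41
df = 4. Since 2.41 < 9.488, we do not reject H₀.

2.41; do not reject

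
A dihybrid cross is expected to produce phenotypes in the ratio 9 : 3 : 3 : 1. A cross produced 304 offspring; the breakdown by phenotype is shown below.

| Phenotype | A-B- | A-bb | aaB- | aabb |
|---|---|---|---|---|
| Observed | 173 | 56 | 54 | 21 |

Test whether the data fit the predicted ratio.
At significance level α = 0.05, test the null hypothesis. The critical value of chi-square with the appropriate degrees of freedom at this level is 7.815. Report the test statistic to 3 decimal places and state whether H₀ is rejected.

0.409; do not reject

Ratio total = 16. Expected counts: 304×9/16 = 171, 304×3/16 = 57, 304×3/16 = 57, 304×1/16 = 19.
A-B-: (173 − 171)²/171 = 4/171 = 0.0234
A-bb: (56 − 57)²/57 = 1/57 = 0.0175
aaB-: (54 − 57)²/57 = 9/57 = 0.1579
aabb: (21 − 19)²/19 = 4/19 = 0.2105
Sum = 0.409
df = 3. Since 0.409 < 7.815, we do not reject H₀.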